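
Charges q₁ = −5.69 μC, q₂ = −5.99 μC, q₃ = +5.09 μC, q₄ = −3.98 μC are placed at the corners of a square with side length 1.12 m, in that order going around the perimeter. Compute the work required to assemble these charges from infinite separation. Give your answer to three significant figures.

0.0189 J

The work to assemble the configuration equals its total potential energy, U = Σ kqᵢqⱼ/rᵢⱼ over all pairs.
The four side pairs have separation 1.12 m and the two diagonal pairs 1.58 m.
Summing all 6 pair terms gives U = 0.0189 J.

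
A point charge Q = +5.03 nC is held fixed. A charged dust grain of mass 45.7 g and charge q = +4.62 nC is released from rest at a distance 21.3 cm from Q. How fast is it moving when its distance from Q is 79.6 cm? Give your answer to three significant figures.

Only the electrostatic force acts, so mechanical energy is conserved: ½mv² = U₁ − U₂ = kQq(1/r₁ − 1/r₂).
U₁ − U₂ = (8.99×10⁹ N·m²/C²)(5.03×10⁻⁹ C)(4.62×10⁻⁹ C)(1/0.213 − 1/0.796) = 7.18×10⁻⁷ J.
v = √(2·7.18×10⁻⁷/0.0457) = 5.61×10⁻³ m/s.

5.61×10⁻³ m/s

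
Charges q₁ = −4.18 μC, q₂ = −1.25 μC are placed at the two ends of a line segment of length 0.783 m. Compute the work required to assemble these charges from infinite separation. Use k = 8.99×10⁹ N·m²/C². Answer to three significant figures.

The assembly work is the sum of pairwise potential energies, U = Σ_{i<j} kqᵢqⱼ/rᵢⱼ.
The separation is r = 0.783 m.
U = (0.0600) = 0.0600 J.

0.0600 J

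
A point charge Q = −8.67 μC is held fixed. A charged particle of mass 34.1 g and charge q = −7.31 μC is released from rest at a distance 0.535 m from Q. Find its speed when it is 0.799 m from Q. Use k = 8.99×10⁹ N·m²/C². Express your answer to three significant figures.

Only the electrostatic force acts, so mechanical energy is conserved: ½mv² = U₁ − U₂ = kQq(1/r₁ − 1/r₂).
U₁ − U₂ = (8.99×10⁹ N·m²/C²)(-8.67×10⁻⁶ C)(-7.31×10⁻⁶ C)(1/0.535 − 1/0.799) = 0.352 J.
v = √(2·0.352/0.0341) = 4.54 m/s.

4.54 m/s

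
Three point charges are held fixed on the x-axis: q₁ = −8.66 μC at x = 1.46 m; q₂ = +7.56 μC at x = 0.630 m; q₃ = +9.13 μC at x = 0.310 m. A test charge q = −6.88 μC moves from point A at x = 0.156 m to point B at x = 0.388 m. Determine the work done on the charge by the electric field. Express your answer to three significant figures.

4.43 J

The work done by the electric force is W_field = −ΔU = −q(V_B − V_A) = q(V_A − V_B).
At A: distances to the source charges are 1.30 m, 0.474 m, 0.154 m; V_A = Σ kqᵢ/rᵢ = 6.17×10⁵ V.
At B: distances to the source charges are 1.07 m, 0.242 m, 0.0780 m; V_B = Σ kqᵢ/rᵢ = 1.26×10⁶ V.
ΔV = V_B − V_A = 6.44×10⁵ V.
W_field = −qΔV = −(-6.88×10⁻⁶ C)(6.44×10⁵ V) = 4.43 J.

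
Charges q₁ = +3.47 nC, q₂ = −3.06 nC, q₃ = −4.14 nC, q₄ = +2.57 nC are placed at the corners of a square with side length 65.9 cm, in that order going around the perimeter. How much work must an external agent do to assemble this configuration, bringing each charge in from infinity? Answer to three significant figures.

The assembly work is the sum of pairwise potential energies, U = Σ_{i<j} kqᵢqⱼ/rᵢⱼ.
The four side pairs have separation 0.659 m and the two diagonal pairs 0.932 m.
Summing all 6 pair terms gives U = -2.10×10⁻⁷ J.

-2.10×10⁻⁷ J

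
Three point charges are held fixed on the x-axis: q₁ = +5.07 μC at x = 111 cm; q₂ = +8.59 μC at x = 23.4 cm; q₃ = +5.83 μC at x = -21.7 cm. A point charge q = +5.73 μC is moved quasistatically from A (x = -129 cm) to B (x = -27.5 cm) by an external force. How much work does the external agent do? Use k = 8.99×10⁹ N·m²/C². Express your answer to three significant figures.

5.56 J

For quasistatic motion the external work equals the change in potential energy: W_ext = qΔV = q(V_B − V_A).
At A: distances to the source charges are 2.40 m, 1.52 m, 1.07 m; V_A = Σ kqᵢ/rᵢ = 1.19×10⁵ V.
At B: distances to the source charges are 1.39 m, 0.509 m, 0.0580 m; V_B = Σ kqᵢ/rᵢ = 1.09×10⁶ V.
ΔV = V_B − V_A = 9.70×10⁵ V.
W_ext = qΔV = (5.73×10⁻⁶ C)(9.70×10⁵ V) = 5.56 J.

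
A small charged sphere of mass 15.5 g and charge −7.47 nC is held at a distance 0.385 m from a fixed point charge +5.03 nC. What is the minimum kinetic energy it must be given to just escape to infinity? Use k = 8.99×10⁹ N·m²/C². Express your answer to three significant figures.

To just escape, total mechanical energy must reach zero at infinity: ½mv²_min + U = 0, so ½mv²_min = −U = |kQq|/r.
|U| = |kQq|/r = (8.99×10⁹ N·m²/C²)(5.03×10⁻⁹)(7.47×10⁻⁹)/(0.385) = 8.77×10⁻⁷ J.

8.77×10⁻⁷ J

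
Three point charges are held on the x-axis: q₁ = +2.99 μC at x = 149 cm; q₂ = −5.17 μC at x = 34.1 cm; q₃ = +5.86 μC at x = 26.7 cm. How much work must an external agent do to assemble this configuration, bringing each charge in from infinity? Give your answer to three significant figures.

The work to assemble the configuration equals its total potential energy, U = Σ kqᵢqⱼ/rᵢⱼ over all pairs.
Pair separations: r₁₂ = 1.15 m, r₁₃ = 1.22 m, r₂₃ = 0.0740 m.
U = (-0.121) + (0.129) + (-3.68) = -3.67 J.

-3.67 J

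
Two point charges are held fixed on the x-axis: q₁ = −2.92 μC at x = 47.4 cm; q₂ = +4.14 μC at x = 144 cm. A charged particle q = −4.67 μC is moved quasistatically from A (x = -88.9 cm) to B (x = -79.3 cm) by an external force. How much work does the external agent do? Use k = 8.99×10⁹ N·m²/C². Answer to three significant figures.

For quasistatic motion the external work equals the change in potential energy: W_ext = qΔV = q(V_B − V_A).
At A: distances to the source charges are 1.36 m, 2.33 m; V_A = Σ kqᵢ/rᵢ = -3280 V.
At B: distances to the source charges are 1.27 m, 2.23 m; V_B = Σ kqᵢ/rᵢ = -4050 V.
ΔV = V_B − V_A = -772 V.
W_ext = qΔV = (-4.67×10⁻⁶ C)(-772 V) = 3.61×10⁻³ J.

3.61×10⁻³ J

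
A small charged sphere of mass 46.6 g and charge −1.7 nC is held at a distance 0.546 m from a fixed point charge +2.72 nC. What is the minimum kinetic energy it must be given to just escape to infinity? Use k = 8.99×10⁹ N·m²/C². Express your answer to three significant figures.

7.61×10⁻⁸ J

To just escape, total mechanical energy must reach zero at infinity: ½mv²_min + U = 0, so ½mv²_min = −U = |kQq|/r.
|U| = |kQq|/r = (8.99×10⁹ N·m²/C²)(2.72×10⁻⁹)(1.70×10⁻⁹)/(0.546) = 7.61×10⁻⁸ J.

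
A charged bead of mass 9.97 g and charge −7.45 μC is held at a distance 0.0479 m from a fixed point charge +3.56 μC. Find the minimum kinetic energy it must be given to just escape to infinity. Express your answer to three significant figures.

To just escape, total mechanical energy must reach zero at infinity: ½mv²_min + U = 0, so ½mv²_min = −U = |kQq|/r.
|U| = |kQq|/r = (8.99×10⁹ N·m²/C²)(3.56×10⁻⁶)(7.45×10⁻⁶)/(0.0479) = 4.98 J.

4.98 J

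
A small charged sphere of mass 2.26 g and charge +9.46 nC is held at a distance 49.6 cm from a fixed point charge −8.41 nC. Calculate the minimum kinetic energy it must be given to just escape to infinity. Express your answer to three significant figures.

To just escape, total mechanical energy must reach zero at infinity: ½mv²_min + U = 0, so ½mv²_min = −U = |kQq|/r.
|U| = |kQq|/r = (8.99×10⁹ N·m²/C²)(8.41×10⁻⁹)(9.46×10⁻⁹)/(0.496) = 1.44×10⁻⁶ J.

1.44×10⁻⁶ J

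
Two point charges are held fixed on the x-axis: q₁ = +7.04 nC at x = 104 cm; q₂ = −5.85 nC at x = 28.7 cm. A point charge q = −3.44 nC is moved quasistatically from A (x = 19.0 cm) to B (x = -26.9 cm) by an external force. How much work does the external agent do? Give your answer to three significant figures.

For quasistatic motion the external work equals the change in potential energy: W_ext = qΔV = q(V_B − V_A).
At A: distances to the source charges are 0.850 m, 0.0970 m; V_A = Σ kqᵢ/rᵢ = -468 V.
At B: distances to the source charges are 1.31 m, 0.556 m; V_B = Σ kqᵢ/rᵢ = -46.2 V.
ΔV = V_B − V_A = 421 V.
W_ext = qΔV = (-3.44×10⁻⁹ C)(421 V) = -1.45×10⁻⁶ J.

-1.45×10⁻⁶ J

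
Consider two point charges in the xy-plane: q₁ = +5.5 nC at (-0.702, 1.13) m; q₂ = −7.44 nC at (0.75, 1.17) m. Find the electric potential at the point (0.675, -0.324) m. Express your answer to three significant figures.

-20.0 V

The total potential is the scalar sum of each charge's contribution, V = Σ kqᵢ/rᵢ.
Distances from the field point to each charge: r₁ = 2.00 m, r₂ = 1.50 m.
V = k[(5.50×10⁻⁹)/(2.00) + (-7.44×10⁻⁹)/(1.50)] = -20.0 V.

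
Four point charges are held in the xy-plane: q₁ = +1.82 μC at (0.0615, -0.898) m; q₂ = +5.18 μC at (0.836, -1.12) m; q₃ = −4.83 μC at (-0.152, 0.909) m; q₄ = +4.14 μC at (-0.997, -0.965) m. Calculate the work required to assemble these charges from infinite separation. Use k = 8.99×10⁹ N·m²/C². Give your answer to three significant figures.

The work to assemble the configuration equals its total potential energy, U = Σ kqᵢqⱼ/rᵢⱼ over all pairs.
Pair separations: r₁₂ = 0.806 m, r₁₃ = 1.82 m, r₁₄ = 1.06 m, r₂₃ = 2.26 m, r₂₄ = 1.84 m, r₃₄ = 2.06 m.
Summing all 6 pair terms gives U = 0.0433 J.

0.0433 J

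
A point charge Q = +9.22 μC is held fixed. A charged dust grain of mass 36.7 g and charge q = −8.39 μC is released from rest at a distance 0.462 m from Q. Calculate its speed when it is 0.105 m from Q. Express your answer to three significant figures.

Only the electrostatic force acts, so mechanical energy is conserved: ½mv² = U₁ − U₂ = kQq(1/r₁ − 1/r₂).
U₁ − U₂ = (8.99×10⁹ N·m²/C²)(9.22×10⁻⁶ C)(-8.39×10⁻⁶ C)(1/0.462 − 1/0.105) = 5.12 J.
v = √(2·5.12/0.0367) = 16.7 m/s.

16.7 m/s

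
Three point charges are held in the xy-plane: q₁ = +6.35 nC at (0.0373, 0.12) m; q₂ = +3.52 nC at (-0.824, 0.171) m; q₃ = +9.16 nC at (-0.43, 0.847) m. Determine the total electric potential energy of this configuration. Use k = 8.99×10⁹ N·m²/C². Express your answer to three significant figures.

1.21×10⁻⁶ J

The work to assemble the configuration equals its total potential energy, U = Σ kqᵢqⱼ/rᵢⱼ over all pairs.
Pair separations: r₁₂ = 0.863 m, r₁₃ = 0.864 m, r₂₃ = 0.782 m.
U = (2.33×10⁻⁷) + (6.05×10⁻⁷) + (3.70×10⁻⁷) = 1.21×10⁻⁶ J.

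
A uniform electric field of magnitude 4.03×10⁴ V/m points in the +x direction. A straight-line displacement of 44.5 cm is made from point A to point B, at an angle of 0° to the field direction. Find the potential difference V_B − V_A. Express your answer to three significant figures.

Only the component of displacement along E changes the potential: ΔV = −E·d·cosθ.
ΔV = −(4.03×10⁴ V/m)(0.445 m)cos0° = -1.79×10⁴ V.

-1.79×10⁴ V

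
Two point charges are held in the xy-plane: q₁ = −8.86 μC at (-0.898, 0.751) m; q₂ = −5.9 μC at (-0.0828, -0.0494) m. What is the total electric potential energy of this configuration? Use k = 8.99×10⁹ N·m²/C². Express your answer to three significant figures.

The work to assemble the configuration equals its total potential energy, U = Σ kqᵢqⱼ/rᵢⱼ over all pairs.
Pair separations: r₁₂ = 1.14 m.
U = (0.411) = 0.411 J.

0.411 J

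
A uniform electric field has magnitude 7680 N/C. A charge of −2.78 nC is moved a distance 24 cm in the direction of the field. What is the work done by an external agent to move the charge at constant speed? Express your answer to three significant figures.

5.12×10⁻⁶ J

The potential change for a displacement 24 cm in the direction of the field is ΔV = −Ed = -1840 V.
W_ext = qΔV = 5.12×10⁻⁶ J.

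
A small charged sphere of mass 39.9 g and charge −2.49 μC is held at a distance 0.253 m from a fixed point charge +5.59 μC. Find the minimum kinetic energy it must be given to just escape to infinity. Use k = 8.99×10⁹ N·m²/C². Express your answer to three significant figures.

To just escape, total mechanical energy must reach zero at infinity: ½mv²_min + U = 0, so ½mv²_min = −U = |kQq|/r.
|U| = |kQq|/r = (8.99×10⁹ N·m²/C²)(5.59×10⁻⁶)(2.49×10⁻⁶)/(0.253) = 0.495 J.

0.495 J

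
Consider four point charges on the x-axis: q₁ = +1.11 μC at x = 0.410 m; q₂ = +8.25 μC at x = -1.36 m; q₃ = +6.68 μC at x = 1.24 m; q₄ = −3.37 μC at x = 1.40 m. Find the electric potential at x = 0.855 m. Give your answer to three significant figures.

1.56×10⁵ V

The total potential is the scalar sum of each charge's contribution, V = Σ kqᵢ/rᵢ.
Distances from the field point to each charge: r₁ = 0.445 m, r₂ = 2.21 m, r₃ = 0.385 m, r₄ = 0.545 m.
V = k[(1.11×10⁻⁶)/(0.445) + (8.25×10⁻⁶)/(2.21) + (6.68×10⁻⁶)/(0.385) + (-3.37×10⁻⁶)/(0.545)] = 1.56×10⁵ V.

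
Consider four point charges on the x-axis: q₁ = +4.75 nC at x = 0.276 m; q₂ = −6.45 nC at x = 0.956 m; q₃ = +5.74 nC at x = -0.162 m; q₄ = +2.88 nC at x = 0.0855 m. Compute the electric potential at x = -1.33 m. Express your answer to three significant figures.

63.7 V

Electric potential is a scalar, so the contributions from each charge add algebraically: V = Σ kqᵢ/rᵢ.
Distances from the field point to each charge: r₁ = 1.61 m, r₂ = 2.29 m, r₃ = 1.17 m, r₄ = 1.42 m.
V = k[(4.75×10⁻⁹)/(1.61) + (-6.45×10⁻⁹)/(2.29) + (5.74×10⁻⁹)/(1.17) + (2.88×10⁻⁹)/(1.42)] = 63.7 V.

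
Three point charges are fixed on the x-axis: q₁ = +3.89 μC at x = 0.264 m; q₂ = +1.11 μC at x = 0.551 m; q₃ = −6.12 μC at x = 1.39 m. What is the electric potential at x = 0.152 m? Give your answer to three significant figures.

The total potential is the scalar sum of each charge's contribution, V = Σ kqᵢ/rᵢ.
Distances from the field point to each charge: r₁ = 0.112 m, r₂ = 0.399 m, r₃ = 1.24 m.
V = k[(3.89×10⁻⁶)/(0.112) + (1.11×10⁻⁶)/(0.399) + (-6.12×10⁻⁶)/(1.24)] = 2.93×10⁵ V.

2.93×10⁵ V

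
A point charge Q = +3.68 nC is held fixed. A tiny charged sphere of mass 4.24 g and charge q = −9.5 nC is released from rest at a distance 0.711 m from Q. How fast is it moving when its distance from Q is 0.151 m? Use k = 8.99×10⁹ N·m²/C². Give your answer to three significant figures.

0.0278 m/s

Only the electrostatic force acts, so mechanical energy is conserved: ½mv² = U₁ − U₂ = kQq(1/r₁ − 1/r₂).
U₁ − U₂ = (8.99×10⁹ N·m²/C²)(3.68×10⁻⁹ C)(-9.50×10⁻⁹ C)(1/0.711 − 1/0.151) = 1.64×10⁻⁶ J.
v = √(2·1.64×10⁻⁶/4.24×10⁻³) = 0.0278 m/s.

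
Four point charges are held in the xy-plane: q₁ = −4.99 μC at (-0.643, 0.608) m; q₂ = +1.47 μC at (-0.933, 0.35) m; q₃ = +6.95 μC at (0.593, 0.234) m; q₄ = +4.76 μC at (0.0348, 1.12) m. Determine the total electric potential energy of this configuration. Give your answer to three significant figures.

The work to assemble the configuration equals its total potential energy, U = Σ kqᵢqⱼ/rᵢⱼ over all pairs.
Pair separations: r₁₂ = 0.388 m, r₁₃ = 1.29 m, r₁₄ = 0.849 m, r₂₃ = 1.53 m, r₂₄ = 1.24 m, r₃₄ = 1.05 m.
Summing all 6 pair terms gives U = -0.268 J.

-0.268 J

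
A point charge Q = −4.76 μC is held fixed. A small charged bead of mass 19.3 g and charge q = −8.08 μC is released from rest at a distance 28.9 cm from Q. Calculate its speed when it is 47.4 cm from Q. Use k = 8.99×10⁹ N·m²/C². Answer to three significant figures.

Only the electrostatic force acts, so mechanical energy is conserved: ½mv² = U₁ − U₂ = kQq(1/r₁ − 1/r₂).
U₁ − U₂ = (8.99×10⁹ N·m²/C²)(-4.76×10⁻⁶ C)(-8.08×10⁻⁶ C)(1/0.289 − 1/0.474) = 0.467 J.
v = √(2·0.467/0.0193) = 6.96 m/s.

6.96 m/s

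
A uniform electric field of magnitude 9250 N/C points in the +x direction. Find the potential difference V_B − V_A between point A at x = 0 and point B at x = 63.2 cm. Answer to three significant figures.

In a uniform field, potential decreases in the direction of E: V_B − V_A = −E·Δx.
V_B − V_A = −(9250 V/m)(0.632 m) = -5850 V.

-5850 V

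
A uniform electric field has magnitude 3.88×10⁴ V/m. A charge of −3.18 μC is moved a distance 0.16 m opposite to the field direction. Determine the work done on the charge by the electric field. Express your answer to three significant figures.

The potential change for a displacement 0.16 m opposite to the field direction is ΔV = +Ed = 6210 V.
W_field = −qΔV = 0.0197 J.

0.0197 J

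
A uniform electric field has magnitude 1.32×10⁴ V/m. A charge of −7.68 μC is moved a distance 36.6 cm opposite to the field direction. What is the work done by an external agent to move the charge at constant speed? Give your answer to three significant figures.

-0.0371 J

The potential change for a displacement 36.6 cm opposite to the field direction is ΔV = +Ed = 4830 V.
W_ext = qΔV = -0.0371 J.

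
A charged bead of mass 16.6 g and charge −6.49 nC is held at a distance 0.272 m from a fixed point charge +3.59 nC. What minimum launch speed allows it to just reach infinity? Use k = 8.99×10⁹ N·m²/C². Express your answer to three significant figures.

To just escape, total mechanical energy must reach zero at infinity: ½mv²_min + U = 0, so ½mv²_min = −U = |kQq|/r.
|U| = |kQq|/r = (8.99×10⁹ N·m²/C²)(3.59×10⁻⁹)(6.49×10⁻⁹)/(0.272) = 7.70×10⁻⁷ J.
v_min = √(2|U|/m) = √(2·7.70×10⁻⁷/0.0166) = 9.63×10⁻³ m/s.

9.63×10⁻³ m/s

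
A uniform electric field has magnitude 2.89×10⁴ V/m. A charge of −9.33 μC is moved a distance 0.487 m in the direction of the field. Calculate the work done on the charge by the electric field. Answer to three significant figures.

-0.131 J

The potential change for a displacement 0.487 m in the direction of the field is ΔV = −Ed = -1.41×10⁴ V.
W_field = −qΔV = -0.131 J.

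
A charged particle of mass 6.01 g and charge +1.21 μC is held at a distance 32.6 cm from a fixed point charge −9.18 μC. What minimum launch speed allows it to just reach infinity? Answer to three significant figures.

10.1 m/s

To just escape, total mechanical energy must reach zero at infinity: ½mv²_min + U = 0, so ½mv²_min = −U = |kQq|/r.
|U| = |kQq|/r = (8.99×10⁹ N·m²/C²)(9.18×10⁻⁶)(1.21×10⁻⁶)/(0.326) = 0.306 J.
v_min = √(2|U|/m) = √(2·0.306/6.01×10⁻³) = 10.1 m/s.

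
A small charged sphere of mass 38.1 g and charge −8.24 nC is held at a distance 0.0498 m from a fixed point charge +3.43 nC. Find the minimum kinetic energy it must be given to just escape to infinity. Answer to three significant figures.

To just escape, total mechanical energy must reach zero at infinity: ½mv²_min + U = 0, so ½mv²_min = −U = |kQq|/r.
|U| = |kQq|/r = (8.99×10⁹ N·m²/C²)(3.43×10⁻⁹)(8.24×10⁻⁹)/(0.0498) = 5.10×10⁻⁶ J.

5.10×10⁻⁶ J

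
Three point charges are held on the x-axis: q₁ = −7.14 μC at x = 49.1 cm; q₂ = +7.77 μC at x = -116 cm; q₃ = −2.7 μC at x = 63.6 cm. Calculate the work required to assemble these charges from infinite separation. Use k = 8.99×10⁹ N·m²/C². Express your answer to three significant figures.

0.788 J

The work to assemble the configuration equals its total potential energy, U = Σ kqᵢqⱼ/rᵢⱼ over all pairs.
Pair separations: r₁₂ = 1.65 m, r₁₃ = 0.145 m, r₂₃ = 1.80 m.
U = (-0.302) + (1.20) + (-0.105) = 0.788 J.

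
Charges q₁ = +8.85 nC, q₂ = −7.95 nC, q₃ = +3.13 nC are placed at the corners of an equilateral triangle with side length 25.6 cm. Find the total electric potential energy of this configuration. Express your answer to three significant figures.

-2.37×10⁻⁶ J

The assembly work is the sum of pairwise potential energies, U = Σ_{i<j} kqᵢqⱼ/rᵢⱼ.
All three pair separations equal the side length, 0.256 m.
U = (-2.47×10⁻⁶) + (9.73×10⁻⁷) + (-8.74×10⁻⁷) = -2.37×10⁻⁶ J.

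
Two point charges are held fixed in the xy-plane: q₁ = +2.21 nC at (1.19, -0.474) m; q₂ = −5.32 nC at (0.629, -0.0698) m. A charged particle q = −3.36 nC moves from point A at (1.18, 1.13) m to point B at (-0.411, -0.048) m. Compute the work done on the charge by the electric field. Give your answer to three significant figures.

-3.41×10⁻⁸ J

The work done by the electric force is W_field = −ΔU = −q(V_B − V_A) = q(V_A − V_B).
At A: distances to the source charges are 1.60 m, 1.32 m; V_A = Σ kqᵢ/rᵢ = -23.8 V.
At B: distances to the source charges are 1.66 m, 1.04 m; V_B = Σ kqᵢ/rᵢ = -34.0 V.
ΔV = V_B − V_A = -10.1 V.
W_field = −qΔV = −(-3.36×10⁻⁹ C)(-10.1 V) = -3.41×10⁻⁸ J.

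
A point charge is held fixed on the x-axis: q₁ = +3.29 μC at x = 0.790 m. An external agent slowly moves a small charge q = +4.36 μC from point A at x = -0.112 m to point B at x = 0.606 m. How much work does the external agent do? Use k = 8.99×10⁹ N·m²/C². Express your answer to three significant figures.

For quasistatic motion the external work equals the change in potential energy: W_ext = qΔV = q(V_B − V_A).
At A: distance to the source charge is 0.902 m; V_A = kq₁/r = 3.28×10⁴ V.
At B: distance to the source charge is 0.184 m; V_B = kq₁/r = 1.61×10⁵ V.
ΔV = V_B − V_A = 1.28×10⁵ V.
W_ext = qΔV = (4.36×10⁻⁶ C)(1.28×10⁵ V) = 0.558 J.

0.558 J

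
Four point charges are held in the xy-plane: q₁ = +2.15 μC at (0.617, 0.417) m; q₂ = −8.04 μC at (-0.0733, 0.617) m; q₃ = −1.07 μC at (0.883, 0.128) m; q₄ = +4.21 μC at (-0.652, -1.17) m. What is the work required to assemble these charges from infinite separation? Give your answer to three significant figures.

The assembly work is the sum of pairwise potential energies, U = Σ_{i<j} kqᵢqⱼ/rᵢⱼ.
Pair separations: r₁₂ = 0.719 m, r₁₃ = 0.393 m, r₁₄ = 2.03 m, r₂₃ = 1.07 m, r₂₄ = 1.88 m, r₃₄ = 2.01 m.
Summing all 6 pair terms gives U = -0.339 J.

-0.339 J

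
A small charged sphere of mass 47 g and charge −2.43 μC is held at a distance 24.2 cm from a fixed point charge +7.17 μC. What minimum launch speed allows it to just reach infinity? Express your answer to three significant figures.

To just escape, total mechanical energy must reach zero at infinity: ½mv²_min + U = 0, so ½mv²_min = −U = |kQq|/r.
|U| = |kQq|/r = (8.99×10⁹ N·m²/C²)(7.17×10⁻⁶)(2.43×10⁻⁶)/(0.242) = 0.647 J.
v_min = √(2|U|/m) = √(2·0.647/0.0470) = 5.25 m/s.

5.25 m/s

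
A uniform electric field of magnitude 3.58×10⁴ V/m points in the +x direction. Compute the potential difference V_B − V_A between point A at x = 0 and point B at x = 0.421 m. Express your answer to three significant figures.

In a uniform field, potential decreases in the direction of E: V_B − V_A = −E·Δx.
V_B − V_A = −(3.58×10⁴ V/m)(0.421 m) = -1.51×10⁴ V.

-1.51×10⁴ V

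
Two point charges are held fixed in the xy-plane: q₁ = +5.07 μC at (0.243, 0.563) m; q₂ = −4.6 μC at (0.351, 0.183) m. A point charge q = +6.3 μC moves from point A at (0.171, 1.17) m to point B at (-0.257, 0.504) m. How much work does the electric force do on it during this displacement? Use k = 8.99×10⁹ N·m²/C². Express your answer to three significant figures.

The work done by the electric force is W_field = −ΔU = −q(V_B − V_A) = q(V_A − V_B).
At A: distances to the source charges are 0.611 m, 1.00 m; V_A = Σ kqᵢ/rᵢ = 3.33×10⁴ V.
At B: distances to the source charges are 0.503 m, 0.688 m; V_B = Σ kqᵢ/rᵢ = 3.04×10⁴ V.
ΔV = V_B − V_A = -2970 V.
W_field = −qΔV = −(6.30×10⁻⁶ C)(-2970 V) = 0.0187 J.

0.0187 J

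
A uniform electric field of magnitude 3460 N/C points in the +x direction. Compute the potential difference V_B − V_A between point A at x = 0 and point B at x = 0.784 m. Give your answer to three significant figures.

-2710 V

In a uniform field, potential decreases in the direction of E: V_B − V_A = −E·Δx.
V_B − V_A = −(3460 V/m)(0.784 m) = -2710 V.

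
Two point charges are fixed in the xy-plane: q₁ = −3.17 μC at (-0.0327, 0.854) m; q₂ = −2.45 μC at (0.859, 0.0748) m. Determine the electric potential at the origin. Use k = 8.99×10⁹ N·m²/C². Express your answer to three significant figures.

-5.89×10⁴ V

Electric potential is a scalar, so the contributions from each charge add algebraically: V = Σ kqᵢ/rᵢ.
Distances from the field point to each charge: r₁ = 0.855 m, r₂ = 0.862 m.
V = k[(-3.17×10⁻⁶)/(0.855) + (-2.45×10⁻⁶)/(0.862)] = -5.89×10⁴ V.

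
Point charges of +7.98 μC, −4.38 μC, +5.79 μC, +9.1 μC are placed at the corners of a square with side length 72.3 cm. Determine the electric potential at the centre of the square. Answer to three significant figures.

The total potential is the scalar sum of each charge's contribution, V = Σ kqᵢ/rᵢ.
The distance from each corner to the centre is a√2/2 = 0.511 m.
V = k[(7.98×10⁻⁶)/(0.511) + (-4.38×10⁻⁶)/(0.511) + (5.79×10⁻⁶)/(0.511) + (9.10×10⁻⁶)/(0.511)] = 3.25×10⁵ V.

3.25×10⁵ V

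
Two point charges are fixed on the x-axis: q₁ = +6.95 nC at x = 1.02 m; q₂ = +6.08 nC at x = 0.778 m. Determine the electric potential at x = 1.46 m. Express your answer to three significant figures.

Electric potential is a scalar, so the contributions from each charge add algebraically: V = Σ kqᵢ/rᵢ.
Distances from the field point to each charge: r₁ = 0.440 m, r₂ = 0.682 m.
V = k[(6.95×10⁻⁹)/(0.440) + (6.08×10⁻⁹)/(0.682)] = 222 V.

222 V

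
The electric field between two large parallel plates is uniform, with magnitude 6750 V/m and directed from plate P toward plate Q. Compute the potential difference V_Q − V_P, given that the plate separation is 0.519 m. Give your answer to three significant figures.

-3500 V

In a uniform field, potential decreases in the direction of E: ΔV = −E·d for a displacement d parallel to E.
Going from P to Q is a displacement of 0.519 m along the field, so V_Q − V_P = −Ed = -3500 V.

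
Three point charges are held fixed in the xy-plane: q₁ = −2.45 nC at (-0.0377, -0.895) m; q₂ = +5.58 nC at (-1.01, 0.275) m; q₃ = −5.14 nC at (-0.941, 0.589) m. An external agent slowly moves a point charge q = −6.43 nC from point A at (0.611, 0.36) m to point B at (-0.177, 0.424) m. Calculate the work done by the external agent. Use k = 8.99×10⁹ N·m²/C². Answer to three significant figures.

1.48×10⁻⁸ J

For quasistatic motion the external work equals the change in potential energy: W_ext = qΔV = q(V_B − V_A).
At A: distances to the source charges are 1.41 m, 1.62 m, 1.57 m; V_A = Σ kqᵢ/rᵢ = -14.1 V.
At B: distances to the source charges are 1.33 m, 0.846 m, 0.782 m; V_B = Σ kqᵢ/rᵢ = -16.4 V.
ΔV = V_B − V_A = -2.30 V.
W_ext = qΔV = (-6.43×10⁻⁹ C)(-2.30 V) = 1.48×10⁻⁸ J.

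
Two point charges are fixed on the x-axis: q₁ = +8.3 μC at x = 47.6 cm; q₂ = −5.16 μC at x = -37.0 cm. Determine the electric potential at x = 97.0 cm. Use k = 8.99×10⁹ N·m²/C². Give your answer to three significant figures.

1.16×10⁵ V

Electric potential is a scalar, so the contributions from each charge add algebraically: V = Σ kqᵢ/rᵢ.
Distances from the field point to each charge: r₁ = 0.494 m, r₂ = 1.34 m.
V = k[(8.30×10⁻⁶)/(0.494) + (-5.16×10⁻⁶)/(1.34)] = 1.16×10⁵ V.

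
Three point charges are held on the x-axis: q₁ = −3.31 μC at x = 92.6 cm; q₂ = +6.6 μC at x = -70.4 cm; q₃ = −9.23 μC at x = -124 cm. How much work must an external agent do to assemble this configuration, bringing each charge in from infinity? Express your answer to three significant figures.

The assembly work is the sum of pairwise potential energies, U = Σ_{i<j} kqᵢqⱼ/rᵢⱼ.
Pair separations: r₁₂ = 1.63 m, r₁₃ = 2.17 m, r₂₃ = 0.536 m.
U = (-0.120) + (0.127) + (-1.02) = -1.02 J.

-1.02 J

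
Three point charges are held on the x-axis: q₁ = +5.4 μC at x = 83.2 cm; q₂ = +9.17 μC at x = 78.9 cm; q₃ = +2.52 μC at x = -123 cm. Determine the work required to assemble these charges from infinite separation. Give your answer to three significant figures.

10.5 J

The assembly work is the sum of pairwise potential energies, U = Σ_{i<j} kqᵢqⱼ/rᵢⱼ.
Pair separations: r₁₂ = 0.0430 m, r₁₃ = 2.06 m, r₂₃ = 2.02 m.
U = (10.4) + (0.0593) + (0.103) = 10.5 J.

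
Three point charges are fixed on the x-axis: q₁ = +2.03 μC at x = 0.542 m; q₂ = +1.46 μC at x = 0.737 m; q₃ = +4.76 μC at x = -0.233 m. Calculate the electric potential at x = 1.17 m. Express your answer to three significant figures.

8.99×10⁴ V

Electric potential is a scalar, so the contributions from each charge add algebraically: V = Σ kqᵢ/rᵢ.
Distances from the field point to each charge: r₁ = 0.628 m, r₂ = 0.433 m, r₃ = 1.40 m.
V = k[(2.03×10⁻⁶)/(0.628) + (1.46×10⁻⁶)/(0.433) + (4.76×10⁻⁶)/(1.40)] = 8.99×10⁴ V.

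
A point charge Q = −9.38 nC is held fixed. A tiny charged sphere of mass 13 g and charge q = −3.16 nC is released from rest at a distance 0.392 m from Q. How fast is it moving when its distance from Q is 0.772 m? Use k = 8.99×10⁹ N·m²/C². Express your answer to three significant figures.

7.17×10⁻³ m/s

Only the electrostatic force acts, so mechanical energy is conserved: ½mv² = U₁ − U₂ = kQq(1/r₁ − 1/r₂).
U₁ − U₂ = (8.99×10⁹ N·m²/C²)(-9.38×10⁻⁹ C)(-3.16×10⁻⁹ C)(1/0.392 − 1/0.772) = 3.35×10⁻⁷ J.
v = √(2·3.35×10⁻⁷/0.0130) = 7.17×10⁻³ m/s.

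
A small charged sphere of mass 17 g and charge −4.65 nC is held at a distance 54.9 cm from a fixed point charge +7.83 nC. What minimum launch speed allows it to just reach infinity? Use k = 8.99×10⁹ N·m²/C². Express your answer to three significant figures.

To just escape, total mechanical energy must reach zero at infinity: ½mv²_min + U = 0, so ½mv²_min = −U = |kQq|/r.
|U| = |kQq|/r = (8.99×10⁹ N·m²/C²)(7.83×10⁻⁹)(4.65×10⁻⁹)/(0.549) = 5.96×10⁻⁷ J.
v_min = √(2|U|/m) = √(2·5.96×10⁻⁷/0.0170) = 8.38×10⁻³ m/s.

8.38×10⁻³ m/s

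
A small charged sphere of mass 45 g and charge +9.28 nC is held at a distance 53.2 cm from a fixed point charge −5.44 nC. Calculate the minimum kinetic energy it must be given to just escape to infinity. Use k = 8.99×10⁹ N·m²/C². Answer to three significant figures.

8.53×10⁻⁷ J

To just escape, total mechanical energy must reach zero at infinity: ½mv²_min + U = 0, so ½mv²_min = −U = |kQq|/r.
|U| = |kQq|/r = (8.99×10⁹ N·m²/C²)(5.44×10⁻⁹)(9.28×10⁻⁹)/(0.532) = 8.53×10⁻⁷ J.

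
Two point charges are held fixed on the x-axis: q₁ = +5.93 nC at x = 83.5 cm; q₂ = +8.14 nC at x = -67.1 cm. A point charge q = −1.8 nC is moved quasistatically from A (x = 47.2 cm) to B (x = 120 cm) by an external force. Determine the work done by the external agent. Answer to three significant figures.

For quasistatic motion the external work equals the change in potential energy: W_ext = qΔV = q(V_B − V_A).
At A: distances to the source charges are 0.363 m, 1.14 m; V_A = Σ kqᵢ/rᵢ = 211 V.
At B: distances to the source charges are 0.365 m, 1.87 m; V_B = Σ kqᵢ/rᵢ = 185 V.
ΔV = V_B − V_A = -25.7 V.
W_ext = qΔV = (-1.80×10⁻⁹ C)(-25.7 V) = 4.63×10⁻⁸ J.

4.63×10⁻⁸ J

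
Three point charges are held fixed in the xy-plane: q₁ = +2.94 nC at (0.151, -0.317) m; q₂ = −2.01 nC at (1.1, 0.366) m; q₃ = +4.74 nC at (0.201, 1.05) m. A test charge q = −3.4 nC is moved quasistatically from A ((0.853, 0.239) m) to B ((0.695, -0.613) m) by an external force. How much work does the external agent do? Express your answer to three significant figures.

For quasistatic motion the external work equals the change in potential energy: W_ext = qΔV = q(V_B − V_A).
At A: distances to the source charges are 0.896 m, 0.278 m, 1.04 m; V_A = Σ kqᵢ/rᵢ = 5.40 V.
At B: distances to the source charges are 0.619 m, 1.06 m, 1.73 m; V_B = Σ kqᵢ/rᵢ = 50.2 V.
ΔV = V_B − V_A = 44.8 V.
W_ext = qΔV = (-3.40×10⁻⁹ C)(44.8 V) = -1.52×10⁻⁷ J.

-1.52×10⁻⁷ J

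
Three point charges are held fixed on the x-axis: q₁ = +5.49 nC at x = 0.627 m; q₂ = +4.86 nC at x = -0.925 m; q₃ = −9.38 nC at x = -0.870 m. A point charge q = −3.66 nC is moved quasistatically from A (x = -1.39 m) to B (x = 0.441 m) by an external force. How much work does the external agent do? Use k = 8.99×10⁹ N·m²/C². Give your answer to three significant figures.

For quasistatic motion the external work equals the change in potential energy: W_ext = qΔV = q(V_B − V_A).
At A: distances to the source charges are 2.02 m, 0.465 m, 0.520 m; V_A = Σ kqᵢ/rᵢ = -43.7 V.
At B: distances to the source charges are 0.186 m, 1.37 m, 1.31 m; V_B = Σ kqᵢ/rᵢ = 233 V.
ΔV = V_B − V_A = 277 V.
W_ext = qΔV = (-3.66×10⁻⁹ C)(277 V) = -1.01×10⁻⁶ J.

-1.01×10⁻⁶ J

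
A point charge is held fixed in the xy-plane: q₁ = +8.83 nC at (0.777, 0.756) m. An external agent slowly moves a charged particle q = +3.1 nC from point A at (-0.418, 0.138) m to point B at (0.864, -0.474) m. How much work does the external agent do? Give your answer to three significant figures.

1.67×10⁻⁸ J

For quasistatic motion the external work equals the change in potential energy: W_ext = qΔV = q(V_B − V_A).
At A: distance to the source charge is 1.35 m; V_A = kq₁/r = 59.0 V.
At B: distance to the source charge is 1.23 m; V_B = kq₁/r = 64.4 V.
ΔV = V_B − V_A = 5.37 V.
W_ext = qΔV = (3.10×10⁻⁹ C)(5.37 V) = 1.67×10⁻⁸ J.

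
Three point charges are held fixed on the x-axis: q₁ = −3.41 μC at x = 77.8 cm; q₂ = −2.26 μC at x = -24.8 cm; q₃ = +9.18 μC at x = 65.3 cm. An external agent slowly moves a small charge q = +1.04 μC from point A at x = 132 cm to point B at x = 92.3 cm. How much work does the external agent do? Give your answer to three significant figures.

0.0236 J

For quasistatic motion the external work equals the change in potential energy: W_ext = qΔV = q(V_B − V_A).
At A: distances to the source charges are 0.542 m, 1.57 m, 0.667 m; V_A = Σ kqᵢ/rᵢ = 5.42×10⁴ V.
At B: distances to the source charges are 0.145 m, 1.17 m, 0.270 m; V_B = Σ kqᵢ/rᵢ = 7.69×10⁴ V.
ΔV = V_B − V_A = 2.27×10⁴ V.
W_ext = qΔV = (1.04×10⁻⁶ C)(2.27×10⁴ V) = 0.0236 J.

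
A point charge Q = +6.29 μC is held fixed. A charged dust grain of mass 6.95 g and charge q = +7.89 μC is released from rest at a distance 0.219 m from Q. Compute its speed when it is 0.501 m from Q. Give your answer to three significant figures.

18.2 m/s

Only the electrostatic force acts, so mechanical energy is conserved: ½mv² = U₁ − U₂ = kQq(1/r₁ − 1/r₂).
U₁ − U₂ = (8.99×10⁹ N·m²/C²)(6.29×10⁻⁶ C)(7.89×10⁻⁶ C)(1/0.219 − 1/0.501) = 1.15 J.
v = √(2·1.15/6.95×10⁻³) = 18.2 m/s.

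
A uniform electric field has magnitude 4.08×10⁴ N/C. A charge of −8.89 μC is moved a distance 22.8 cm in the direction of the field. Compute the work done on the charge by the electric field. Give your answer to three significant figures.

-0.0827 J

The potential change for a displacement 22.8 cm in the direction of the field is ΔV = −Ed = -9300 V.
W_field = −qΔV = -0.0827 J.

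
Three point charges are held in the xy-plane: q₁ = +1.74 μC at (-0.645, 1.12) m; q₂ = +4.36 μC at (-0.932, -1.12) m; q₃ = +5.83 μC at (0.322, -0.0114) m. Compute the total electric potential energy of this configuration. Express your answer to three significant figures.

The assembly work is the sum of pairwise potential energies, U = Σ_{i<j} kqᵢqⱼ/rᵢⱼ.
Pair separations: r₁₂ = 2.26 m, r₁₃ = 1.49 m, r₂₃ = 1.67 m.
U = (0.0302) + (0.0613) + (0.137) = 0.228 J.

0.228 J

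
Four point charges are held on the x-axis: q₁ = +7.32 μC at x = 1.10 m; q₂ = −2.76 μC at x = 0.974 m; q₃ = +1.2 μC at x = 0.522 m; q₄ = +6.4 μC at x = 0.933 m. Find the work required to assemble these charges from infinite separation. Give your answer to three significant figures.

-2.55 J

The assembly work is the sum of pairwise potential energies, U = Σ_{i<j} kqᵢqⱼ/rᵢⱼ.
Pair separations: r₁₂ = 0.126 m, r₁₃ = 0.578 m, r₁₄ = 0.167 m, r₂₃ = 0.452 m, r₂₄ = 0.0410 m, r₃₄ = 0.411 m.
Summing all 6 pair terms gives U = -2.55 J.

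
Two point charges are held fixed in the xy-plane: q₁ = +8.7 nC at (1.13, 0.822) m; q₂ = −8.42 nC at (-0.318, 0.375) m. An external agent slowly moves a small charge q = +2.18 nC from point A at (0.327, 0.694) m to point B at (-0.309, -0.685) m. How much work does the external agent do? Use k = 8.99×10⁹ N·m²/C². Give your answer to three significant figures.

For quasistatic motion the external work equals the change in potential energy: W_ext = qΔV = q(V_B − V_A).
At A: distances to the source charges are 0.813 m, 0.720 m; V_A = Σ kqᵢ/rᵢ = -9.01 V.
At B: distances to the source charges are 2.08 m, 1.06 m; V_B = Σ kqᵢ/rᵢ = -33.9 V.
ΔV = V_B − V_A = -24.9 V.
W_ext = qΔV = (2.18×10⁻⁹ C)(-24.9 V) = -5.42×10⁻⁸ J.

-5.42×10⁻⁸ J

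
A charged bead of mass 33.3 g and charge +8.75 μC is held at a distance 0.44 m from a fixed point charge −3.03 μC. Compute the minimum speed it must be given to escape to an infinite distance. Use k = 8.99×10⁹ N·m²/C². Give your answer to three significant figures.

5.70 m/s

To just escape, total mechanical energy must reach zero at infinity: ½mv²_min + U = 0, so ½mv²_min = −U = |kQq|/r.
|U| = |kQq|/r = (8.99×10⁹ N·m²/C²)(3.03×10⁻⁶)(8.75×10⁻⁶)/(0.440) = 0.542 J.
v_min = √(2|U|/m) = √(2·0.542/0.0333) = 5.70 m/s.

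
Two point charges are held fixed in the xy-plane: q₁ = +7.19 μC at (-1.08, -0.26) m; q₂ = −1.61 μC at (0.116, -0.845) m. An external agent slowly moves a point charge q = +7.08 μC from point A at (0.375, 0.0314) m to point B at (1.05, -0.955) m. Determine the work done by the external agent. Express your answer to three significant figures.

For quasistatic motion the external work equals the change in potential energy: W_ext = qΔV = q(V_B − V_A).
At A: distances to the source charges are 1.48 m, 0.914 m; V_A = Σ kqᵢ/rᵢ = 2.77×10⁴ V.
At B: distances to the source charges are 2.24 m, 0.940 m; V_B = Σ kqᵢ/rᵢ = 1.35×10⁴ V.
ΔV = V_B − V_A = -1.43×10⁴ V.
W_ext = qΔV = (7.08×10⁻⁶ C)(-1.43×10⁴ V) = -0.101 J.

-0.101 J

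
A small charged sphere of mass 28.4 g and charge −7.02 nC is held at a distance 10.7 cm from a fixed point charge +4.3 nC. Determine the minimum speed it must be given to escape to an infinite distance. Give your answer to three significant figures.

0.0134 m/s

To just escape, total mechanical energy must reach zero at infinity: ½mv²_min + U = 0, so ½mv²_min = −U = |kQq|/r.
|U| = |kQq|/r = (8.99×10⁹ N·m²/C²)(4.30×10⁻⁹)(7.02×10⁻⁹)/(0.107) = 2.54×10⁻⁶ J.
v_min = √(2|U|/m) = √(2·2.54×10⁻⁶/0.0284) = 0.0134 m/s.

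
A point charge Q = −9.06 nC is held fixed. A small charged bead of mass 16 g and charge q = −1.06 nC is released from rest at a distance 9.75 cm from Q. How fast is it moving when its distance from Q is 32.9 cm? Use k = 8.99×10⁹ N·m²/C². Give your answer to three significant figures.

8.83×10⁻³ m/s

Only the electrostatic force acts, so mechanical energy is conserved: ½mv² = U₁ − U₂ = kQq(1/r₁ − 1/r₂).
U₁ − U₂ = (8.99×10⁹ N·m²/C²)(-9.06×10⁻⁹ C)(-1.06×10⁻⁹ C)(1/0.0975 − 1/0.329) = 6.23×10⁻⁷ J.
v = √(2·6.23×10⁻⁷/0.0160) = 8.83×10⁻³ m/s.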